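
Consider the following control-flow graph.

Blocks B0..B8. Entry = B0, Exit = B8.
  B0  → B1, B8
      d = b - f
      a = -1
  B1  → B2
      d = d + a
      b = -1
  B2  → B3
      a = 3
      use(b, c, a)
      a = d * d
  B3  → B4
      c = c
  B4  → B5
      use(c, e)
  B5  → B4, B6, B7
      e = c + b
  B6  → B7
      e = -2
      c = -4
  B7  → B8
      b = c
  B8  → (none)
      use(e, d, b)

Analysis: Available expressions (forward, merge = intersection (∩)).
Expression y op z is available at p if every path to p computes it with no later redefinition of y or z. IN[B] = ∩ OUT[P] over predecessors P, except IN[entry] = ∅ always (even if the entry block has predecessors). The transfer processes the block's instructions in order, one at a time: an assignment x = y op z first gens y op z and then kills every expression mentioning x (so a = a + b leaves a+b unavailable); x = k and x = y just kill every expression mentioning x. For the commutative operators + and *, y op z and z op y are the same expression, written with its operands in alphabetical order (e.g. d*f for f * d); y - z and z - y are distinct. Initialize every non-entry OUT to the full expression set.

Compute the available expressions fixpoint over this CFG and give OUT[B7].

Answer: {d*d}

Working:
Fixpoint table:
  B0:  IN={}  OUT={b-f}
  B1:  IN={b-f}  OUT={}
  B2:  IN={}  OUT={d*d}
  B3:  IN={d*d}  OUT={d*d}
  B4:  IN={d*d}  OUT={d*d}
  B5:  IN={d*d}  OUT={b+c, d*d}
  B6:  IN={b+c, d*d}  OUT={d*d}
  B7:  IN={d*d}  OUT={d*d}
  B8:  IN={}  OUT={}

Merge at B7: IN[B7] = OUT[B5] ∩ OUT[B6] = {d*d}
Applying B7's transfer function to that IN value gives OUT[B7] (row B7 above).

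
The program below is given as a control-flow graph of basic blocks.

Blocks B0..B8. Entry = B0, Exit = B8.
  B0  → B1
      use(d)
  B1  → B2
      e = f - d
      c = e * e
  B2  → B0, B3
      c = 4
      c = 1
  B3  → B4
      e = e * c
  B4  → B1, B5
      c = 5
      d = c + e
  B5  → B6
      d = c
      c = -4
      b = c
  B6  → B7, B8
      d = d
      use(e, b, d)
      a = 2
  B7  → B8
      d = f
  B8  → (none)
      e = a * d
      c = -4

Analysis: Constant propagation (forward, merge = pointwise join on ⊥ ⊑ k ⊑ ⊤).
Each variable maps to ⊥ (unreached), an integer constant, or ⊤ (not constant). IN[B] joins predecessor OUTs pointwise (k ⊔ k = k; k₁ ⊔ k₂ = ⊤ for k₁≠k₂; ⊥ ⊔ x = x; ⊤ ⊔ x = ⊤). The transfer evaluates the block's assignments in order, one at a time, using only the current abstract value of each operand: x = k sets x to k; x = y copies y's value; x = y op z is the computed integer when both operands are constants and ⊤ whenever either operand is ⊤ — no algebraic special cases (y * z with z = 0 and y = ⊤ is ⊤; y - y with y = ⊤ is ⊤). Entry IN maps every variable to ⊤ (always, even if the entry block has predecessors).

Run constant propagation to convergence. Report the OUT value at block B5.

Per-block solution:
  B0: | IN=(all ⊤) | OUT=(all ⊤)
  B1: | IN=(all ⊤) | OUT=(all ⊤)
  B2: | IN=(all ⊤) | OUT={c:1; rest ⊤}
  B3: | IN={c:1; rest ⊤} | OUT={c:1; rest ⊤}
  B4: | IN={c:1; rest ⊤} | OUT={c:5; rest ⊤}
  B5: | IN={c:5; rest ⊤} | OUT={b:-4, c:-4, d:5; rest ⊤}
  B6: | IN={b:-4, c:-4, d:5; rest ⊤} | OUT={a:2, b:-4, c:-4, d:5; rest ⊤}
  B7: | IN={a:2, b:-4, c:-4, d:5; rest ⊤} | OUT={a:2, b:-4, c:-4; rest ⊤}
  B8: | IN={a:2, b:-4, c:-4; rest ⊤} | OUT={a:2, b:-4, c:-4; rest ⊤}

Merge at B5: IN[B5] = OUT[B4] = {a: ⊤, b: ⊤, c: 5, d: ⊤, e: ⊤, f: ⊤}
Applying B5's transfer function to that IN value gives OUT[B5] (row B5 above).

Answer: {a: ⊤, b: -4, c: -4, d: 5, e: ⊤, f: ⊤}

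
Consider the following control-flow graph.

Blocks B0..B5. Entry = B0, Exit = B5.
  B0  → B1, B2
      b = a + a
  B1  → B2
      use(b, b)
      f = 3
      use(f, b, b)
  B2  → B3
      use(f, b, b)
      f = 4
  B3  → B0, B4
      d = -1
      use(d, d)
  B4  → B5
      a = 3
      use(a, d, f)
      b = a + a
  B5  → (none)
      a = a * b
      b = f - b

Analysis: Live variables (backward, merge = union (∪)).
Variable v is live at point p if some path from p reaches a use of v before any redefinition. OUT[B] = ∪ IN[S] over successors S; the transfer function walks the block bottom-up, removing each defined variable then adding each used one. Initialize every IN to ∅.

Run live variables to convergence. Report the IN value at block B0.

Answer: {a, f}

Trace:
Fixpoint table:
  B0: | IN={a, f} | OUT={a, b, f}
  B1: | IN={a, b} | OUT={a, b, f}
  B2: | IN={a, b, f} | OUT={a, f}
  B3: | IN={a, f} | OUT={a, d, f}
  B4: | IN={d, f} | OUT={a, b, f}
  B5: | IN={a, b, f} | OUT={}

Merge at B0: OUT[B0] = IN[B1] ⊔ IN[B2] = {a, b, f}
Applying B0's transfer function to that OUT value gives IN[B0] (row B0 above).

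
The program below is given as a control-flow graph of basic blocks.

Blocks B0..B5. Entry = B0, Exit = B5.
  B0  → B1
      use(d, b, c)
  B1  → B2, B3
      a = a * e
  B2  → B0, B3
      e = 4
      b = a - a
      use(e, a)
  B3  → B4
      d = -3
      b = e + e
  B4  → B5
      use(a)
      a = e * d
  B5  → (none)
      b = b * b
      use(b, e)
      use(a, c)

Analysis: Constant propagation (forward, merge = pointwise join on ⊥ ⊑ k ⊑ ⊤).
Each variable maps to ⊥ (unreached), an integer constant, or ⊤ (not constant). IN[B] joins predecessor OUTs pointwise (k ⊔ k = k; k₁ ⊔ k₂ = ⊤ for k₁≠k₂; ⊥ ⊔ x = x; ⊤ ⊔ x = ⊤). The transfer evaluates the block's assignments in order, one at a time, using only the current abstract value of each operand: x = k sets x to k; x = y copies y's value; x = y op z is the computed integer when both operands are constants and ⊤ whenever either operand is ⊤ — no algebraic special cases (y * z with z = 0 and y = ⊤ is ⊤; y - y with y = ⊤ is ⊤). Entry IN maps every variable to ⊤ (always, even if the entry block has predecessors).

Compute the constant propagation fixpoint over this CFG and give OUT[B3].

Answer: {a: ⊤, b: ⊤, c: ⊤, d: -3, e: ⊤, f: ⊤}

Working:
Per-block solution:
  B0: | IN=(all ⊤) | OUT=(all ⊤)
  B1: | IN=(all ⊤) | OUT=(all ⊤)
  B2: | IN=(all ⊤) | OUT={e:4; rest ⊤}
  B3: | IN=(all ⊤) | OUT={d:-3; rest ⊤}
  B4: | IN={d:-3; rest ⊤} | OUT={d:-3; rest ⊤}
  B5: | IN={d:-3; rest ⊤} | OUT={d:-3; rest ⊤}

Merge at B3: IN[B3] = OUT[B1] ⊔ OUT[B2] = {a: ⊤, b: ⊤, c: ⊤, d: ⊤, e: ⊤, f: ⊤}
Applying B3's transfer function to that IN value gives OUT[B3] (row B3 above).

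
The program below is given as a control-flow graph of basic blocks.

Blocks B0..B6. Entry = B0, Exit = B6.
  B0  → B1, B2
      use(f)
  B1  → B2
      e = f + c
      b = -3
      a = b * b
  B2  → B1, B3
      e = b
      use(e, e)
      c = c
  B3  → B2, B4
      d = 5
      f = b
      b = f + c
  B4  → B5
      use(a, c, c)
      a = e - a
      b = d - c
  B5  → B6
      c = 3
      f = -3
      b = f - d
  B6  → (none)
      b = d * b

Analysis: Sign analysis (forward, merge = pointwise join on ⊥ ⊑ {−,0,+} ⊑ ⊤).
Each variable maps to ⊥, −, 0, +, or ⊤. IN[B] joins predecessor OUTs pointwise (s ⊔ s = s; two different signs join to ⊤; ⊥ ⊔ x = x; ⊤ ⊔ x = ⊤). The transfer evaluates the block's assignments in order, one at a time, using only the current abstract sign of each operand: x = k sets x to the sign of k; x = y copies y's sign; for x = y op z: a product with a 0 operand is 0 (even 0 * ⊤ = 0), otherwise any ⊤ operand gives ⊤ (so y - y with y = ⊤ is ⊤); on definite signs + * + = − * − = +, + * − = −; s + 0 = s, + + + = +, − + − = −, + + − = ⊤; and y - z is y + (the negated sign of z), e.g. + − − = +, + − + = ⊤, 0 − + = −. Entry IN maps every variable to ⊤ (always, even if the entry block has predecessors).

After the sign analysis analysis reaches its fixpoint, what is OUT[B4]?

Per-block solution:
  B0: | IN=(all ⊤) | OUT=(all ⊤)
  B1: | IN=(all ⊤) | OUT={a:+, b:-; rest ⊤}
  B2: | IN=(all ⊤) | OUT=(all ⊤)
  B3: | IN=(all ⊤) | OUT={d:+; rest ⊤}
  B4: | IN={d:+; rest ⊤} | OUT={d:+; rest ⊤}
  B5: | IN={d:+; rest ⊤} | OUT={b:-, c:+, d:+, f:-; rest ⊤}
  B6: | IN={b:-, c:+, d:+, f:-; rest ⊤} | OUT={b:-, c:+, d:+, f:-; rest ⊤}

Merge at B4: IN[B4] = OUT[B3] = {a: ⊤, b: ⊤, c: ⊤, d: +, e: ⊤, f: ⊤}
Applying B4's transfer function to that IN value gives OUT[B4] (row B4 above).

Answer: {a: ⊤, b: ⊤, c: ⊤, d: +, e: ⊤, f: ⊤}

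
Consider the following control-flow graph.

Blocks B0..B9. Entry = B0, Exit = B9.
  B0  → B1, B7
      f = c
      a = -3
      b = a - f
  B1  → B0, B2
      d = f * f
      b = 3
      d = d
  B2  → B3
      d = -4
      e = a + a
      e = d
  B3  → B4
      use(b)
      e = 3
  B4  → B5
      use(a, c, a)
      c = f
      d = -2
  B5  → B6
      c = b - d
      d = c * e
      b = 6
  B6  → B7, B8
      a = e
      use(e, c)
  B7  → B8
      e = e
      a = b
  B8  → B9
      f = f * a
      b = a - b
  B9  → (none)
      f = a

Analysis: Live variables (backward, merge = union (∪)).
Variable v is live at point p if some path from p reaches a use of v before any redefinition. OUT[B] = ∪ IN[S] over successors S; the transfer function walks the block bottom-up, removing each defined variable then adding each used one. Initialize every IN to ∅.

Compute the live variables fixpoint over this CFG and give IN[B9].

Answer: {a}

Derivation:
Per-block solution:
  B0: | IN={c, e} | OUT={a, b, c, e, f}
  B1: | IN={a, c, e, f} | OUT={a, b, c, e, f}
  B2: | IN={a, b, c, f} | OUT={a, b, c, f}
  B3: | IN={a, b, c, f} | OUT={a, b, c, e, f}
  B4: | IN={a, b, c, e, f} | OUT={b, d, e, f}
  B5: | IN={b, d, e, f} | OUT={b, c, e, f}
  B6: | IN={b, c, e, f} | OUT={a, b, e, f}
  B7: | IN={b, e, f} | OUT={a, b, f}
  B8: | IN={a, b, f} | OUT={a}
  B9: | IN={a} | OUT={}

B9 is the boundary node: OUT[B9] = {}
Applying B9's transfer function to that OUT value gives IN[B9] (row B9 above).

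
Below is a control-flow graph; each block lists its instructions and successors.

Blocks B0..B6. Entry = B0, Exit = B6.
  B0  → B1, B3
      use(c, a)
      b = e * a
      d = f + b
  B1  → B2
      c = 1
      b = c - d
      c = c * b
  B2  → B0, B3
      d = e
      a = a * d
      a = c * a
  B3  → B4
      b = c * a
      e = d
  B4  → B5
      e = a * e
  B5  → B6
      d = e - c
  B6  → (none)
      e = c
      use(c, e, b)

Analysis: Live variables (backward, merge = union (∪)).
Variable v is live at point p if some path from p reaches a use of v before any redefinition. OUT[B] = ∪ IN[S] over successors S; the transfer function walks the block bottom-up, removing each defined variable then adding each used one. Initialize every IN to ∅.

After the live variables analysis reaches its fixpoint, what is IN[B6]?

Per-block solution:
  B0:  IN={a, c, e, f}  OUT={a, c, d, e, f}
  B1:  IN={a, d, e, f}  OUT={a, c, e, f}
  B2:  IN={a, c, e, f}  OUT={a, c, d, e, f}
  B3:  IN={a, c, d}  OUT={a, b, c, e}
  B4:  IN={a, b, c, e}  OUT={b, c, e}
  B5:  IN={b, c, e}  OUT={b, c}
  B6:  IN={b, c}  OUT={}

B6 is the boundary node: OUT[B6] = {}
Applying B6's transfer function to that OUT value gives IN[B6] (row B6 above).

Answer: {b, c}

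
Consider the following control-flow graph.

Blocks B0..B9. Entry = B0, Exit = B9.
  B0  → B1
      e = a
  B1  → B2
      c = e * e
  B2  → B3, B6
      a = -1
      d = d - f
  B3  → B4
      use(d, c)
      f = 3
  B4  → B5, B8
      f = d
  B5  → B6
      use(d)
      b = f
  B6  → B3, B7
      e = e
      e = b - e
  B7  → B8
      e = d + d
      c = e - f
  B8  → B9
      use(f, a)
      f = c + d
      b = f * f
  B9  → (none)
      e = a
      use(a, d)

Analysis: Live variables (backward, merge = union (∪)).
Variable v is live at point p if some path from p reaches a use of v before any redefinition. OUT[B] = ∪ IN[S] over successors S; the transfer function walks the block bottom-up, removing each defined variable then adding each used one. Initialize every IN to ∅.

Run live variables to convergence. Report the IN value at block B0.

Answer: {a, b, d, f}

Trace:
Fixpoint table:
  B0:  IN={a, b, d, f}  OUT={b, d, e, f}
  B1:  IN={b, d, e, f}  OUT={b, c, d, e, f}
  B2:  IN={b, c, d, e, f}  OUT={a, b, c, d, e, f}
  B3:  IN={a, c, d, e}  OUT={a, c, d, e}
  B4:  IN={a, c, d, e}  OUT={a, c, d, e, f}
  B5:  IN={a, c, d, e, f}  OUT={a, b, c, d, e, f}
  B6:  IN={a, b, c, d, e, f}  OUT={a, c, d, e, f}
  B7:  IN={a, d, f}  OUT={a, c, d, f}
  B8:  IN={a, c, d, f}  OUT={a, d}
  B9:  IN={a, d}  OUT={}

Merge at B0: OUT[B0] = IN[B1] = {b, d, e, f}
Applying B0's transfer function to that OUT value gives IN[B0] (row B0 above).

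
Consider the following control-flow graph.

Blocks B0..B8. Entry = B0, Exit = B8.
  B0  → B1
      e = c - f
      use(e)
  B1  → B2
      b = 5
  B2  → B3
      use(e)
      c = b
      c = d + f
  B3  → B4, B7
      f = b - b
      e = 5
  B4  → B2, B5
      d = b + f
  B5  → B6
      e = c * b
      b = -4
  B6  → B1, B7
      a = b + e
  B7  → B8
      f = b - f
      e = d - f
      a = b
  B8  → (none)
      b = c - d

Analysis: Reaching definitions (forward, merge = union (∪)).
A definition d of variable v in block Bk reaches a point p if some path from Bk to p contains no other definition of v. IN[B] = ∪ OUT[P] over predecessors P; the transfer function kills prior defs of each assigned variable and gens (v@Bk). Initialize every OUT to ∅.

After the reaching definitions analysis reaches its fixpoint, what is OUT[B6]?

Converged values:
  B0: | IN={} | OUT={e@B0}
  B1: | IN={a@B6, b@B5, c@B2, d@B4, e@B0, e@B5, f@B3} | OUT={a@B6, b@B1, c@B2, d@B4, e@B0, e@B5, f@B3}
  B2: | IN={a@B6, b@B1, c@B2, d@B4, e@B0, e@B3, e@B5, f@B3} | OUT={a@B6, b@B1, c@B2, d@B4, e@B0, e@B3, e@B5, f@B3}
  B3: | IN={a@B6, b@B1, c@B2, d@B4, e@B0, e@B3, e@B5, f@B3} | OUT={a@B6, b@B1, c@B2, d@B4, e@B3, f@B3}
  B4: | IN={a@B6, b@B1, c@B2, d@B4, e@B3, f@B3} | OUT={a@B6, b@B1, c@B2, d@B4, e@B3, f@B3}
  B5: | IN={a@B6, b@B1, c@B2, d@B4, e@B3, f@B3} | OUT={a@B6, b@B5, c@B2, d@B4, e@B5, f@B3}
  B6: | IN={a@B6, b@B5, c@B2, d@B4, e@B5, f@B3} | OUT={a@B6, b@B5, c@B2, d@B4, e@B5, f@B3}
  B7: | IN={a@B6, b@B1, b@B5, c@B2, d@B4, e@B3, e@B5, f@B3} | OUT={a@B7, b@B1, b@B5, c@B2, d@B4, e@B7, f@B7}
  B8: | IN={a@B7, b@B1, b@B5, c@B2, d@B4, e@B7, f@B7} | OUT={a@B7, b@B8, c@B2, d@B4, e@B7, f@B7}

Merge at B6: IN[B6] = OUT[B5] = {a@B6, b@B5, c@B2, d@B4, e@B5, f@B3}
Applying B6's transfer function to that IN value gives OUT[B6] (row B6 above).

Answer: {a@B6, b@B5, c@B2, d@B4, e@B5, f@B3}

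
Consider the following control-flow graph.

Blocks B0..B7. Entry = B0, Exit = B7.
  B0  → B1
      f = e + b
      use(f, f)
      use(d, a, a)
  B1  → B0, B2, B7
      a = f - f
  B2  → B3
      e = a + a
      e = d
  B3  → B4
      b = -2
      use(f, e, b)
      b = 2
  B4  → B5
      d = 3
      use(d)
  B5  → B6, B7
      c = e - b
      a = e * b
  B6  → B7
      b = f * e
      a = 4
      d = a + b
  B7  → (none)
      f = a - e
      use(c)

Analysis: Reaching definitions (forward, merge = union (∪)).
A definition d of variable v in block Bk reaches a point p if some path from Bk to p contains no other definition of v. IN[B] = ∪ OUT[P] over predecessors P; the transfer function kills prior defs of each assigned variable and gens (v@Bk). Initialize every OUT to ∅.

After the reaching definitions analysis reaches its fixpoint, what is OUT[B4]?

Answer: {a@B1, b@B3, d@B4, e@B2, f@B0}

Working:
Fixpoint table:
  B0:  IN={a@B1, f@B0}  OUT={a@B1, f@B0}
  B1:  IN={a@B1, f@B0}  OUT={a@B1, f@B0}
  B2:  IN={a@B1, f@B0}  OUT={a@B1, e@B2, f@B0}
  B3:  IN={a@B1, e@B2, f@B0}  OUT={a@B1, b@B3, e@B2, f@B0}
  B4:  IN={a@B1, b@B3, e@B2, f@B0}  OUT={a@B1, b@B3, d@B4, e@B2, f@B0}
  B5:  IN={a@B1, b@B3, d@B4, e@B2, f@B0}  OUT={a@B5, b@B3, c@B5, d@B4, e@B2, f@B0}
  B6:  IN={a@B5, b@B3, c@B5, d@B4, e@B2, f@B0}  OUT={a@B6, b@B6, c@B5, d@B6, e@B2, f@B0}
  B7:  IN={a@B1, a@B5, a@B6, b@B3, b@B6, c@B5, d@B4, d@B6, e@B2, f@B0}  OUT={a@B1, a@B5, a@B6, b@B3, b@B6, c@B5, d@B4, d@B6, e@B2, f@B7}

Merge at B4: IN[B4] = OUT[B3] = {a@B1, b@B3, e@B2, f@B0}
Applying B4's transfer function to that IN value gives OUT[B4] (row B4 above).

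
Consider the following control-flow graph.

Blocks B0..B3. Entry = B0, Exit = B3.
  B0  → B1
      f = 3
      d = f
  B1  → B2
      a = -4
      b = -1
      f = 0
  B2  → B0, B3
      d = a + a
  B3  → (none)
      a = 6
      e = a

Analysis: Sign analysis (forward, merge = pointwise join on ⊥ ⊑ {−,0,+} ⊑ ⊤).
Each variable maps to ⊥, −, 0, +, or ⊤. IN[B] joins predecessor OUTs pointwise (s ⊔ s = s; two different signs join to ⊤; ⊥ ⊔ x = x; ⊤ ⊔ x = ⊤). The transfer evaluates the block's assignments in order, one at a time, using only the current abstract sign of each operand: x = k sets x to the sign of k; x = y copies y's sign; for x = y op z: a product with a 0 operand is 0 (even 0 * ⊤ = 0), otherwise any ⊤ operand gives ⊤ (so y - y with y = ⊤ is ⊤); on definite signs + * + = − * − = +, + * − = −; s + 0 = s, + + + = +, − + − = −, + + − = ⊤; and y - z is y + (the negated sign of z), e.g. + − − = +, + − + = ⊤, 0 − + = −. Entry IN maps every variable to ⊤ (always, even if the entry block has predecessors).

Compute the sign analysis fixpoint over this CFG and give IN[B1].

Converged values:
  B0: | IN=(all ⊤) | OUT={d:+, f:+; rest ⊤}
  B1: | IN={d:+, f:+; rest ⊤} | OUT={a:-, b:-, d:+, f:0; rest ⊤}
  B2: | IN={a:-, b:-, d:+, f:0; rest ⊤} | OUT={a:-, b:-, d:-, f:0; rest ⊤}
  B3: | IN={a:-, b:-, d:-, f:0; rest ⊤} | OUT={a:+, b:-, d:-, e:+, f:0; rest ⊤}

Merge at B1: IN[B1] = OUT[B0] = {a: ⊤, b: ⊤, c: ⊤, d: +, e: ⊤, f: +}

Answer: {a: ⊤, b: ⊤, c: ⊤, d: +, e: ⊤, f: +}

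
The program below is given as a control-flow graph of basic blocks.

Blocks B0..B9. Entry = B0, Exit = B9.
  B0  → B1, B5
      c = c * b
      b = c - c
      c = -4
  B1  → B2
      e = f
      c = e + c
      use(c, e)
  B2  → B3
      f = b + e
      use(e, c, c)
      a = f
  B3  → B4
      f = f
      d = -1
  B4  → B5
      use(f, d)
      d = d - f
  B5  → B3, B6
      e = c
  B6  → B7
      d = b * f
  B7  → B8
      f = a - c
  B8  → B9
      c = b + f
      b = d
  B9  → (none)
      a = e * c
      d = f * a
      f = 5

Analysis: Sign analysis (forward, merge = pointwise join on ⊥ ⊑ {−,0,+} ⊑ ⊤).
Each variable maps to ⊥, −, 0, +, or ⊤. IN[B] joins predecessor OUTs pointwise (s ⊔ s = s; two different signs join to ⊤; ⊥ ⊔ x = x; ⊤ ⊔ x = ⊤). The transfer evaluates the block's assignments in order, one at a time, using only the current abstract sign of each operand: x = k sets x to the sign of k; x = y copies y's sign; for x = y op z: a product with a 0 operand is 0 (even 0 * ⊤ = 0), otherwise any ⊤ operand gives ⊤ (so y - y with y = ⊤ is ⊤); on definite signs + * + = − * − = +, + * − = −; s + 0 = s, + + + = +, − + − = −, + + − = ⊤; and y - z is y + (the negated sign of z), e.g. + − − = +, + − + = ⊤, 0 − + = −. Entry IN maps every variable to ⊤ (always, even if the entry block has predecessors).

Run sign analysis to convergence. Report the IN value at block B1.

Converged values:
  B0: | IN=(all ⊤) | OUT={c:-; rest ⊤}
  B1: | IN={c:-; rest ⊤} | OUT=(all ⊤)
  B2: | IN=(all ⊤) | OUT=(all ⊤)
  B3: | IN=(all ⊤) | OUT={d:-; rest ⊤}
  B4: | IN={d:-; rest ⊤} | OUT=(all ⊤)
  B5: | IN=(all ⊤) | OUT=(all ⊤)
  B6: | IN=(all ⊤) | OUT=(all ⊤)
  B7: | IN=(all ⊤) | OUT=(all ⊤)
  B8: | IN=(all ⊤) | OUT=(all ⊤)
  B9: | IN=(all ⊤) | OUT={f:+; rest ⊤}

Merge at B1: IN[B1] = OUT[B0] = {a: ⊤, b: ⊤, c: -, d: ⊤, e: ⊤, f: ⊤}

Answer: {a: ⊤, b: ⊤, c: -, d: ⊤, e: ⊤, f: ⊤}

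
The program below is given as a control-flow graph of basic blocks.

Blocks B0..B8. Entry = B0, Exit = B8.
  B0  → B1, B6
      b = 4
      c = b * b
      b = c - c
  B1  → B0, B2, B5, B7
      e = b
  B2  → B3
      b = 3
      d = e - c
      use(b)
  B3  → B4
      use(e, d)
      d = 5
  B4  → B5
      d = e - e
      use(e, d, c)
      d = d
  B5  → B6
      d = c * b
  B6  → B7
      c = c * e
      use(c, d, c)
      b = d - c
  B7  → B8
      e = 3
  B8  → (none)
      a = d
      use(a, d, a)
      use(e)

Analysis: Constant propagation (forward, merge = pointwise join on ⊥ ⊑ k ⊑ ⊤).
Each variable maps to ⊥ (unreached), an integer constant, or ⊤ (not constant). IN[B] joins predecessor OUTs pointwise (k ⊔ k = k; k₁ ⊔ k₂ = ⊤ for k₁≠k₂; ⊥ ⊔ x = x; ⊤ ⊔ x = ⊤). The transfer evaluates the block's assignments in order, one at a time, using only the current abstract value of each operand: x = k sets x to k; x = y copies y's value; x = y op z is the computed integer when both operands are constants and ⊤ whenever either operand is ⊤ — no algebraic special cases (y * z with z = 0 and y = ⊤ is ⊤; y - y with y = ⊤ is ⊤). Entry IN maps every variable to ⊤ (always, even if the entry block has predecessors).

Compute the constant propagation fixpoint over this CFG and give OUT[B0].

Answer: {a: ⊤, b: 0, c: 16, d: ⊤, e: ⊤, f: ⊤}

Working:
Per-block solution:
  B0:   IN=(all ⊤)   OUT={b:0, c:16; rest ⊤}
  B1:   IN={b:0, c:16; rest ⊤}   OUT={b:0, c:16, e:0; rest ⊤}
  B2:   IN={b:0, c:16, e:0; rest ⊤}   OUT={b:3, c:16, d:-16, e:0; rest ⊤}
  B3:   IN={b:3, c:16, d:-16, e:0; rest ⊤}   OUT={b:3, c:16, d:5, e:0; rest ⊤}
  B4:   IN={b:3, c:16, d:5, e:0; rest ⊤}   OUT={b:3, c:16, d:0, e:0; rest ⊤}
  B5:   IN={c:16, e:0; rest ⊤}   OUT={c:16, e:0; rest ⊤}
  B6:   IN={c:16; rest ⊤}   OUT=(all ⊤)
  B7:   IN=(all ⊤)   OUT={e:3; rest ⊤}
  B8:   IN={e:3; rest ⊤}   OUT={e:3; rest ⊤}

Merge at B0 (entry node, so the boundary value (all ⊤) is joined with the incoming edge(s)): IN[B0] = (all ⊤) ⊔ OUT[B1] = {a: ⊤, b: ⊤, c: ⊤, d: ⊤, e: ⊤, f: ⊤}
Applying B0's transfer function to that IN value gives OUT[B0] (row B0 above).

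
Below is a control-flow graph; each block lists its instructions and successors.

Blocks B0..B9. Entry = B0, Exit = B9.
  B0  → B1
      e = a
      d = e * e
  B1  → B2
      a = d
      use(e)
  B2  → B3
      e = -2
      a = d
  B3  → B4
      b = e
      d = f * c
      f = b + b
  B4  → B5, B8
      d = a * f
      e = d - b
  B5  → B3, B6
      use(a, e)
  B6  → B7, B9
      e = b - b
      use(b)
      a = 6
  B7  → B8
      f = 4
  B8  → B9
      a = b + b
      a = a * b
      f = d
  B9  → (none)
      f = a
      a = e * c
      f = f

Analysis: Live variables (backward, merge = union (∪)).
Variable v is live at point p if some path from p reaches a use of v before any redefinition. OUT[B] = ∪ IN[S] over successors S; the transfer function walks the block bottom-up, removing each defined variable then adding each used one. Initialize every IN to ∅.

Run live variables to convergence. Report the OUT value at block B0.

Per-block solution:
  B0: | IN={a, c, f} | OUT={c, d, e, f}
  B1: | IN={c, d, e, f} | OUT={c, d, f}
  B2: | IN={c, d, f} | OUT={a, c, e, f}
  B3: | IN={a, c, e, f} | OUT={a, b, c, f}
  B4: | IN={a, b, c, f} | OUT={a, b, c, d, e, f}
  B5: | IN={a, b, c, d, e, f} | OUT={a, b, c, d, e, f}
  B6: | IN={b, c, d} | OUT={a, b, c, d, e}
  B7: | IN={b, c, d, e} | OUT={b, c, d, e}
  B8: | IN={b, c, d, e} | OUT={a, c, e}
  B9: | IN={a, c, e} | OUT={}

Merge at B0: OUT[B0] = IN[B1] = {c, d, e, f}

Answer: {c, d, e, f}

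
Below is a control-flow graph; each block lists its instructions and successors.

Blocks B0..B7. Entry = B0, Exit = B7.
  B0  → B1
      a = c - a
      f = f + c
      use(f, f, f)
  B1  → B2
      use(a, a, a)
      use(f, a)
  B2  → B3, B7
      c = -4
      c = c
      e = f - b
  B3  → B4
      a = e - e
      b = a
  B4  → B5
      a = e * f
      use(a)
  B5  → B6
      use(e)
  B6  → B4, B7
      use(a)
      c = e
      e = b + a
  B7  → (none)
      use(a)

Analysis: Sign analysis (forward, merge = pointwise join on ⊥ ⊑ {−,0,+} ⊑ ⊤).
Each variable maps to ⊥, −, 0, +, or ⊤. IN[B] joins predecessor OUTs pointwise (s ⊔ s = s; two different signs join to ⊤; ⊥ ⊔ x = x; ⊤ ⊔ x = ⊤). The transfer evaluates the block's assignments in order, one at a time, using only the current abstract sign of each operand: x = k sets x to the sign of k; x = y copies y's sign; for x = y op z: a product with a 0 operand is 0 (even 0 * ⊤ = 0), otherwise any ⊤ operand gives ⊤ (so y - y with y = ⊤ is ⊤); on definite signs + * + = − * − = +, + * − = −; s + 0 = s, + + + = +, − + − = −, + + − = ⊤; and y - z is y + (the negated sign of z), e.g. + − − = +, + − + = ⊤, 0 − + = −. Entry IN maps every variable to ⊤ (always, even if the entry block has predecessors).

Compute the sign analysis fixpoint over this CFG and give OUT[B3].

Converged values:
  B0:  IN=(all ⊤)  OUT=(all ⊤)
  B1:  IN=(all ⊤)  OUT=(all ⊤)
  B2:  IN=(all ⊤)  OUT={c:-; rest ⊤}
  B3:  IN={c:-; rest ⊤}  OUT={c:-; rest ⊤}
  B4:  IN=(all ⊤)  OUT=(all ⊤)
  B5:  IN=(all ⊤)  OUT=(all ⊤)
  B6:  IN=(all ⊤)  OUT=(all ⊤)
  B7:  IN=(all ⊤)  OUT=(all ⊤)

Merge at B3: IN[B3] = OUT[B2] = {a: ⊤, b: ⊤, c: -, d: ⊤, e: ⊤, f: ⊤}
Applying B3's transfer function to that IN value gives OUT[B3] (row B3 above).

Answer: {a: ⊤, b: ⊤, c: -, d: ⊤, e: ⊤, f: ⊤}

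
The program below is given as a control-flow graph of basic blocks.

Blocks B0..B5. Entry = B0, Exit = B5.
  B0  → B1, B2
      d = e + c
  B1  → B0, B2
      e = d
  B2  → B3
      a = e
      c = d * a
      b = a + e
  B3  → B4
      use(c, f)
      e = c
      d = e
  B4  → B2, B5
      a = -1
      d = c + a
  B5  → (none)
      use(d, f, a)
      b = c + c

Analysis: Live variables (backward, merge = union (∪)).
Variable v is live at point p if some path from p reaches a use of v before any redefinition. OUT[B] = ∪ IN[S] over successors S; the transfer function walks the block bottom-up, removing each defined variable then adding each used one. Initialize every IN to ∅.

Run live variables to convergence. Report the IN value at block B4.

Answer: {c, e, f}

Derivation:
Fixpoint table:
  B0:   IN={c, e, f}   OUT={c, d, e, f}
  B1:   IN={c, d, f}   OUT={c, d, e, f}
  B2:   IN={d, e, f}   OUT={c, f}
  B3:   IN={c, f}   OUT={c, e, f}
  B4:   IN={c, e, f}   OUT={a, c, d, e, f}
  B5:   IN={a, c, d, f}   OUT={}

Merge at B4: OUT[B4] = IN[B2] ⊔ IN[B5] = {a, c, d, e, f}
Applying B4's transfer function to that OUT value gives IN[B4] (row B4 above).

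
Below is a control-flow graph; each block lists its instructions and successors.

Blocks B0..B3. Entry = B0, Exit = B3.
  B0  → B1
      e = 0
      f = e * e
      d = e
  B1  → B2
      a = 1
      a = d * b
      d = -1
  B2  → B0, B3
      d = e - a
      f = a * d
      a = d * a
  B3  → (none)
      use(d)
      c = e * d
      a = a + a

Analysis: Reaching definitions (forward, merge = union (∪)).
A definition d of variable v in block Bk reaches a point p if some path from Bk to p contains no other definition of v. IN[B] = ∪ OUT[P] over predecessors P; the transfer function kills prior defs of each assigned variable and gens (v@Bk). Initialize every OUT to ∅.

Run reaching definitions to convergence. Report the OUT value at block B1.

Fixpoint table:
  B0:  IN={a@B2, d@B2, e@B0, f@B2}  OUT={a@B2, d@B0, e@B0, f@B0}
  B1:  IN={a@B2, d@B0, e@B0, f@B0}  OUT={a@B1, d@B1, e@B0, f@B0}
  B2:  IN={a@B1, d@B1, e@B0, f@B0}  OUT={a@B2, d@B2, e@B0, f@B2}
  B3:  IN={a@B2, d@B2, e@B0, f@B2}  OUT={a@B3, c@B3, d@B2, e@B0, f@B2}

Merge at B1: IN[B1] = OUT[B0] = {a@B2, d@B0, e@B0, f@B0}
Applying B1's transfer function to that IN value gives OUT[B1] (row B1 above).

Answer: {a@B1, d@B1, e@B0, f@B0}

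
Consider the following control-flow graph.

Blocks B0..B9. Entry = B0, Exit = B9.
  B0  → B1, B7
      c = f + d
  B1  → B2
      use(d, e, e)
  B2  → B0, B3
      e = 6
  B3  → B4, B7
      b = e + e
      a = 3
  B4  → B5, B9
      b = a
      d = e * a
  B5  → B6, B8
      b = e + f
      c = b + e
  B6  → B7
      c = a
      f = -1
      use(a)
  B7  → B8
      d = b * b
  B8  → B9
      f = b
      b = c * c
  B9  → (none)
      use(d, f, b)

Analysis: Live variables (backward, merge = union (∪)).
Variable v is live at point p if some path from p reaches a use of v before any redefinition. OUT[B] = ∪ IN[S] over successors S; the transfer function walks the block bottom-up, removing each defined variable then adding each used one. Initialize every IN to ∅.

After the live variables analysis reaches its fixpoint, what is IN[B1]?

Fixpoint table:
  B0:   IN={b, d, e, f}   OUT={b, c, d, e, f}
  B1:   IN={b, c, d, e, f}   OUT={b, c, d, f}
  B2:   IN={b, c, d, f}   OUT={b, c, d, e, f}
  B3:   IN={c, e, f}   OUT={a, b, c, e, f}
  B4:   IN={a, e, f}   OUT={a, b, d, e, f}
  B5:   IN={a, d, e, f}   OUT={a, b, c, d}
  B6:   IN={a, b}   OUT={b, c}
  B7:   IN={b, c}   OUT={b, c, d}
  B8:   IN={b, c, d}   OUT={b, d, f}
  B9:   IN={b, d, f}   OUT={}

Merge at B1: OUT[B1] = IN[B2] = {b, c, d, f}
Applying B1's transfer function to that OUT value gives IN[B1] (row B1 above).

Answer: {b, c, d, e, f}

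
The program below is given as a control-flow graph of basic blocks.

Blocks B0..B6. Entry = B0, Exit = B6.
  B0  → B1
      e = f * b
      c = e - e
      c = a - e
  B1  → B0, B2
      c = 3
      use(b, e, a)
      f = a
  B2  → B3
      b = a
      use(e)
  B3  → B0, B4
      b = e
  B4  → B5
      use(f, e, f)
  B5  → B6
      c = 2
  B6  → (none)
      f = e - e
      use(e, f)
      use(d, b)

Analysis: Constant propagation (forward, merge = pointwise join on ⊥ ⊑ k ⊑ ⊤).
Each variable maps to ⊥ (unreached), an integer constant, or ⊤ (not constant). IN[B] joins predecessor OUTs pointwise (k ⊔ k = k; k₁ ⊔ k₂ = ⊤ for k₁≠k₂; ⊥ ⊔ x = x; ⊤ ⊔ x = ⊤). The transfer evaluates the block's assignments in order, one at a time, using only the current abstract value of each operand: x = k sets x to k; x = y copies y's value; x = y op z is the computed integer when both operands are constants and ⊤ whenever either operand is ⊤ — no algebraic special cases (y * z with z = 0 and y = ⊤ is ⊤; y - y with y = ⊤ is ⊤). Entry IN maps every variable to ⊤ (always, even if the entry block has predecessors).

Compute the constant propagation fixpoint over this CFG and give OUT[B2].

Answer: {a: ⊤, b: ⊤, c: 3, d: ⊤, e: ⊤, f: ⊤}

Derivation:
Fixpoint table:
  B0:   IN=(all ⊤)   OUT=(all ⊤)
  B1:   IN=(all ⊤)   OUT={c:3; rest ⊤}
  B2:   IN={c:3; rest ⊤}   OUT={c:3; rest ⊤}
  B3:   IN={c:3; rest ⊤}   OUT={c:3; rest ⊤}
  B4:   IN={c:3; rest ⊤}   OUT={c:3; rest ⊤}
  B5:   IN={c:3; rest ⊤}   OUT={c:2; rest ⊤}
  B6:   IN={c:2; rest ⊤}   OUT={c:2; rest ⊤}

Merge at B2: IN[B2] = OUT[B1] = {a: ⊤, b: ⊤, c: 3, d: ⊤, e: ⊤, f: ⊤}
Applying B2's transfer function to that IN value gives OUT[B2] (row B2 above).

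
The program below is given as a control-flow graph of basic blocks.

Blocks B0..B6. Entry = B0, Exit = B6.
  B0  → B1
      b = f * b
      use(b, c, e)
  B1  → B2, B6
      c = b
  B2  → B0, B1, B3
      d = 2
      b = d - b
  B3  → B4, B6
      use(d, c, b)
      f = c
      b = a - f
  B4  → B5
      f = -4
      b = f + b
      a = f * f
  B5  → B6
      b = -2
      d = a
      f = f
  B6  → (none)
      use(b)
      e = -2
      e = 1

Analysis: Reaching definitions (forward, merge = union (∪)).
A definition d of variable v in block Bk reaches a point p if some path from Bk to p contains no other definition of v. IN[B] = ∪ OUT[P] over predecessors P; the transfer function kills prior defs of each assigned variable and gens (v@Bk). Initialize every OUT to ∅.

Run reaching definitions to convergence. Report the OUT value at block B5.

Answer: {a@B4, b@B5, c@B1, d@B5, f@B5}

Working:
Converged values:
  B0:  IN={b@B2, c@B1, d@B2}  OUT={b@B0, c@B1, d@B2}
  B1:  IN={b@B0, b@B2, c@B1, d@B2}  OUT={b@B0, b@B2, c@B1, d@B2}
  B2:  IN={b@B0, b@B2, c@B1, d@B2}  OUT={b@B2, c@B1, d@B2}
  B3:  IN={b@B2, c@B1, d@B2}  OUT={b@B3, c@B1, d@B2, f@B3}
  B4:  IN={b@B3, c@B1, d@B2, f@B3}  OUT={a@B4, b@B4, c@B1, d@B2, f@B4}
  B5:  IN={a@B4, b@B4, c@B1, d@B2, f@B4}  OUT={a@B4, b@B5, c@B1, d@B5, f@B5}
  B6:  IN={a@B4, b@B0, b@B2, b@B3, b@B5, c@B1, d@B2, d@B5, f@B3, f@B5}  OUT={a@B4, b@B0, b@B2, b@B3, b@B5, c@B1, d@B2, d@B5, e@B6, f@B3, f@B5}

Merge at B5: IN[B5] = OUT[B4] = {a@B4, b@B4, c@B1, d@B2, f@B4}
Applying B5's transfer function to that IN value gives OUT[B5] (row B5 above).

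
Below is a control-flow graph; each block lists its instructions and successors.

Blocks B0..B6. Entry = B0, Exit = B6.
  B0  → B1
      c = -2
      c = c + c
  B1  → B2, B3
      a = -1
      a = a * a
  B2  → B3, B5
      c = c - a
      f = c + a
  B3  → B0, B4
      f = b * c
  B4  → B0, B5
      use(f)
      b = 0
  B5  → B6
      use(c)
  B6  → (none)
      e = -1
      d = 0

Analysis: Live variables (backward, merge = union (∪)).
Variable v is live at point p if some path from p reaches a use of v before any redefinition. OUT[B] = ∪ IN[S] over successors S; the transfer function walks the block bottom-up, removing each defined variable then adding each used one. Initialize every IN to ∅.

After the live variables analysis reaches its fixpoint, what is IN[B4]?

Converged values:
  B0: | IN={b} | OUT={b, c}
  B1: | IN={b, c} | OUT={a, b, c}
  B2: | IN={a, b, c} | OUT={b, c}
  B3: | IN={b, c} | OUT={b, c, f}
  B4: | IN={c, f} | OUT={b, c}
  B5: | IN={c} | OUT={}
  B6: | IN={} | OUT={}

Merge at B4: OUT[B4] = IN[B0] ⊔ IN[B5] = {b, c}
Applying B4's transfer function to that OUT value gives IN[B4] (row B4 above).

Answer: {c, f}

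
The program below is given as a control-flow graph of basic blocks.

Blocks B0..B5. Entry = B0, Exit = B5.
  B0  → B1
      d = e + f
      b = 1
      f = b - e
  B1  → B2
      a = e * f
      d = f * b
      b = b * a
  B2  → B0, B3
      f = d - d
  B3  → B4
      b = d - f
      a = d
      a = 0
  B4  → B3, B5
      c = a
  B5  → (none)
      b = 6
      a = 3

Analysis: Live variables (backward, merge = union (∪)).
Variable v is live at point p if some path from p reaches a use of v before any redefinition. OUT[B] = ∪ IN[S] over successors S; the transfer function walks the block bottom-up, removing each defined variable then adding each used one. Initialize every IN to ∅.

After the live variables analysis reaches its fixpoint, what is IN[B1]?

Fixpoint table:
  B0:  IN={e, f}  OUT={b, e, f}
  B1:  IN={b, e, f}  OUT={d, e}
  B2:  IN={d, e}  OUT={d, e, f}
  B3:  IN={d, f}  OUT={a, d, f}
  B4:  IN={a, d, f}  OUT={d, f}
  B5:  IN={}  OUT={}

Merge at B1: OUT[B1] = IN[B2] = {d, e}
Applying B1's transfer function to that OUT value gives IN[B1] (row B1 above).

Answer: {b, e, f}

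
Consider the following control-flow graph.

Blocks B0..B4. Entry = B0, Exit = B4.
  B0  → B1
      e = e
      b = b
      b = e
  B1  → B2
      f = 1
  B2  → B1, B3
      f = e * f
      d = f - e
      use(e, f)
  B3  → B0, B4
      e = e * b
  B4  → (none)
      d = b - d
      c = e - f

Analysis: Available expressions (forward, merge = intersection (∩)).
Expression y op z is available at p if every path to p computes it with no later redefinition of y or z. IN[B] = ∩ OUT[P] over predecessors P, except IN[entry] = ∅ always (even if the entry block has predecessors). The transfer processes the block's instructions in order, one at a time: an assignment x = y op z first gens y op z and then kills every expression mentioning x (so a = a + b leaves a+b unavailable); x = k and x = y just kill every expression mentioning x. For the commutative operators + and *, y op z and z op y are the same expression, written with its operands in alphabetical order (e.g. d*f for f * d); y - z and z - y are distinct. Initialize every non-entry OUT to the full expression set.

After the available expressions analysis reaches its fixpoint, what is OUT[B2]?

Answer: {f-e}

Derivation:
Fixpoint table:
  B0:  IN={}  OUT={}
  B1:  IN={}  OUT={}
  B2:  IN={}  OUT={f-e}
  B3:  IN={f-e}  OUT={}
  B4:  IN={}  OUT={e-f}

Merge at B2: IN[B2] = OUT[B1] = {}
Applying B2's transfer function to that IN value gives OUT[B2] (row B2 above).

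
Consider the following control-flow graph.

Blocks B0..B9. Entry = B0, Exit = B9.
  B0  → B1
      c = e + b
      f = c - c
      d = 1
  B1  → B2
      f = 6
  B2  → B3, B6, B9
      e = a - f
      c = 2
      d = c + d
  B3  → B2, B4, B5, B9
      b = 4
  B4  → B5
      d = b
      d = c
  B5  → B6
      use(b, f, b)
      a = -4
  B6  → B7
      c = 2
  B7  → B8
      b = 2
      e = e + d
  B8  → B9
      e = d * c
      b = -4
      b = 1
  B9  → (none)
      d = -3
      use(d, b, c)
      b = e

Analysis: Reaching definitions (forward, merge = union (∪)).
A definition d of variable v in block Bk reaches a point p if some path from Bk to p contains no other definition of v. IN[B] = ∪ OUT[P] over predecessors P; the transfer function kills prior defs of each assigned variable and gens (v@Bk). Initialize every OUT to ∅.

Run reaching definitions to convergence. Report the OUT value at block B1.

Answer: {c@B0, d@B0, f@B1}

Derivation:
Converged values:
  B0: | IN={} | OUT={c@B0, d@B0, f@B0}
  B1: | IN={c@B0, d@B0, f@B0} | OUT={c@B0, d@B0, f@B1}
  B2: | IN={b@B3, c@B0, c@B2, d@B0, d@B2, e@B2, f@B1} | OUT={b@B3, c@B2, d@B2, e@B2, f@B1}
  B3: | IN={b@B3, c@B2, d@B2, e@B2, f@B1} | OUT={b@B3, c@B2, d@B2, e@B2, f@B1}
  B4: | IN={b@B3, c@B2, d@B2, e@B2, f@B1} | OUT={b@B3, c@B2, d@B4, e@B2, f@B1}
  B5: | IN={b@B3, c@B2, d@B2, d@B4, e@B2, f@B1} | OUT={a@B5, b@B3, c@B2, d@B2, d@B4, e@B2, f@B1}
  B6: | IN={a@B5, b@B3, c@B2, d@B2, d@B4, e@B2, f@B1} | OUT={a@B5, b@B3, c@B6, d@B2, d@B4, e@B2, f@B1}
  B7: | IN={a@B5, b@B3, c@B6, d@B2, d@B4, e@B2, f@B1} | OUT={a@B5, b@B7, c@B6, d@B2, d@B4, e@B7, f@B1}
  B8: | IN={a@B5, b@B7, c@B6, d@B2, d@B4, e@B7, f@B1} | OUT={a@B5, b@B8, c@B6, d@B2, d@B4, e@B8, f@B1}
  B9: | IN={a@B5, b@B3, b@B8, c@B2, c@B6, d@B2, d@B4, e@B2, e@B8, f@B1} | OUT={a@B5, b@B9, c@B2, c@B6, d@B9, e@B2, e@B8, f@B1}

Merge at B1: IN[B1] = OUT[B0] = {c@B0, d@B0, f@B0}
Applying B1's transfer function to that IN value gives OUT[B1] (row B1 above).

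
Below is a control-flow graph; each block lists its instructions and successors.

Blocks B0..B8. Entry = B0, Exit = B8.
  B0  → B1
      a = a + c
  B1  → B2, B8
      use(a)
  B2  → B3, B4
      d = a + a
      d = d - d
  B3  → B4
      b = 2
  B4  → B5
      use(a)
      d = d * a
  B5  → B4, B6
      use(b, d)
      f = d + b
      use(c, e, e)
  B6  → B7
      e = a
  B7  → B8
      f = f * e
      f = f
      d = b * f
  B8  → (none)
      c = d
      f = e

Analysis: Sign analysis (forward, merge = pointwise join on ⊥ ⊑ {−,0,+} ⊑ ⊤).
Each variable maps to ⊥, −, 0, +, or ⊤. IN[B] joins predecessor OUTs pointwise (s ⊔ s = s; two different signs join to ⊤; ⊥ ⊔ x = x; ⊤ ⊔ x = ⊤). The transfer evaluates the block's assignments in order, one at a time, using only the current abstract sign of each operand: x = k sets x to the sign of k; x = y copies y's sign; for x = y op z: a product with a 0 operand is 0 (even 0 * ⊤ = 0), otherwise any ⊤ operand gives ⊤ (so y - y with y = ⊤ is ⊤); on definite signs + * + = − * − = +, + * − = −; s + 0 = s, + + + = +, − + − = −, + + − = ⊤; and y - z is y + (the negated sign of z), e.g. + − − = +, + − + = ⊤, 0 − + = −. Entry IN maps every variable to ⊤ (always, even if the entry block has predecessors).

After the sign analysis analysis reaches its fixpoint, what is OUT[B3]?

Fixpoint table:
  B0: | IN=(all ⊤) | OUT=(all ⊤)
  B1: | IN=(all ⊤) | OUT=(all ⊤)
  B2: | IN=(all ⊤) | OUT=(all ⊤)
  B3: | IN=(all ⊤) | OUT={b:+; rest ⊤}
  B4: | IN=(all ⊤) | OUT=(all ⊤)
  B5: | IN=(all ⊤) | OUT=(all ⊤)
  B6: | IN=(all ⊤) | OUT=(all ⊤)
  B7: | IN=(all ⊤) | OUT=(all ⊤)
  B8: | IN=(all ⊤) | OUT=(all ⊤)

Merge at B3: IN[B3] = OUT[B2] = {a: ⊤, b: ⊤, c: ⊤, d: ⊤, e: ⊤, f: ⊤}
Applying B3's transfer function to that IN value gives OUT[B3] (row B3 above).

Answer: {a: ⊤, b: +, c: ⊤, d: ⊤, e: ⊤, f: ⊤}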